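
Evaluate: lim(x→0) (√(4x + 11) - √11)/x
This is a standard limit.

Factor or rationalize the expression:
  lim(x→0) (√(4x + 11) - √11)/x = 2·sqrt(11)/11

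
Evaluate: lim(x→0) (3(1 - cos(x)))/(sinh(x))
This is a 0/0 indeterminate form.

Apply L'Hôpital's rule: differentiate numerator and denominator separately.
  f(x) = 3 - 3·cos(x)   ⇒   f'(x) = 3·sin(x)
  g(x) = sinh(x)   ⇒   g'(x) = cosh(x)
  lim(x→0) f'(x)/g'(x) = lim(x→0) (3·sin(x))/(cosh(x))
  = 0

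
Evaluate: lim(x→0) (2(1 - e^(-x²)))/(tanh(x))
This is a 0/0 indeterminate form.

Apply L'Hôpital's rule: differentiate numerator and denominator separately.
  f(x) = 2 - 2·e^(-x^2)   ⇒   f'(x) = 4·x·e^(-x^2)
  g(x) = tanh(x)   ⇒   g'(x) = 1 - tanh(x)^2
  lim(x→0) f'(x)/g'(x) = lim(x→0) (4·x·e^(-x^2))/(1 - tanh(x)^2)
  = 0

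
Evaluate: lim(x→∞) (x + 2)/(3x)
This is an ∞/∞ indeterminate form.

Apply L'Hôpital's rule: differentiate numerator and denominator separately.
  f(x) = x + 2   ⇒   f'(x) = 1
  g(x) = 3·x   ⇒   g'(x) = 3
  lim(x→∞) f'(x)/g'(x) = lim(x→∞) (1)/(3)
  = 1/3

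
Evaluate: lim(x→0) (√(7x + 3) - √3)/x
This is a standard limit.

Factor or rationalize the expression:
  lim(x→0) (√(7x + 3) - √3)/x = 7·sqrt(3)/6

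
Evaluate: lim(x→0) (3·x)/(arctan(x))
This is a 0/0 indeterminate form.

Apply L'Hôpital's rule: differentiate numerator and denominator separately.
  f(x) = 3·x   ⇒   f'(x) = 3
  g(x) = atan(x)   ⇒   g'(x) = 1/(x^2 + 1)
  lim(x→0) f'(x)/g'(x) = lim(x→0) (3)/(1/(x^2 + 1))
  = 3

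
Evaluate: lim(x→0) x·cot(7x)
This is a 0·∞ indeterminate form.

Rewrite 0·∞ as a quotient (0/0 or ∞/∞ form), then apply L'Hôpital's rule:
  lim(x→0) x·cot(7x) = 1/7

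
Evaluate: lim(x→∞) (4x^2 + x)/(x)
This is an ∞/∞ indeterminate form.

Apply L'Hôpital's rule: differentiate numerator and denominator separately.
  f(x) = 4·x^2 + x   ⇒   f'(x) = 8·x + 1
  g(x) = x   ⇒   g'(x) = 1
  lim(x→∞) f'(x)/g'(x) = lim(x→∞) (8·x + 1)/(1)
  = ∞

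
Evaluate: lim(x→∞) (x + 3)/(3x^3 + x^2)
This is an ∞/∞ indeterminate form.

Apply L'Hôpital's rule: differentiate numerator and denominator separately.
  f(x) = x + 3   ⇒   f'(x) = 1
  g(x) = 3·x^3 + x^2   ⇒   g'(x) = 9·x^2 + 2·x
  lim(x→∞) f'(x)/g'(x) = lim(x→∞) (1)/(9·x^2 + 2·x)
  = 0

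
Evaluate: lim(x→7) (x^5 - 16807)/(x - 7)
This is a standard limit.

Factor or rationalize the expression:
  lim(x→7) (x^5 - 16807)/(x - 7) = 12005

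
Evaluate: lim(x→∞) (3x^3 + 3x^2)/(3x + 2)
This is an ∞/∞ indeterminate form.

Apply L'Hôpital's rule: differentiate numerator and denominator separately.
  f(x) = 3·x^3 + 3·x^2   ⇒   f'(x) = 9·x^2 + 6·x
  g(x) = 3·x + 2   ⇒   g'(x) = 3
  lim(x→∞) f'(x)/g'(x) = lim(x→∞) (9·x^2 + 6·x)/(3)
  = ∞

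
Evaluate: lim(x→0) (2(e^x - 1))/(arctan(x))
This is a 0/0 indeterminate form.

Apply L'Hôpital's rule: differentiate numerator and denominator separately.
  f(x) = 2·e^(x) - 2   ⇒   f'(x) = 2·e^(x)
  g(x) = atan(x)   ⇒   g'(x) = 1/(x^2 + 1)
  lim(x→0) f'(x)/g'(x) = lim(x→0) (2·e^(x))/(1/(x^2 + 1))
  = 2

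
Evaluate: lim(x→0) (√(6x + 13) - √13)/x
This is a standard limit.

Factor or rationalize the expression:
  lim(x→0) (√(6x + 13) - √13)/x = 3·sqrt(13)/13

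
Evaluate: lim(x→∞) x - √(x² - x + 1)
This is an ∞-∞ indeterminate form.

Combine fractions or rationalize to convert ∞-∞ to 0/0 form:
  lim(x→∞) x - √(x² - x + 1) = 1/2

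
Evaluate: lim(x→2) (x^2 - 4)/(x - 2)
This is a standard limit.

Factor or rationalize the expression:
  lim(x→2) (x^2 - 4)/(x - 2) = 4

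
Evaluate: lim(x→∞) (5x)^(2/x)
This is an exponential indeterminate form.

For exponential indeterminate forms, take the natural log:
  Let L = lim(x→∞) (5x)^(2/x)
  Then ln(L) = lim(x→∞) [exponent × ln(base)]
  Evaluate using L'Hôpital or standard limits, then exponentiate.
  L = 1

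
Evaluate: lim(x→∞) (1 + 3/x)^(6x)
This is an exponential indeterminate form.

For exponential indeterminate forms, take the natural log:
  Let L = lim(x→∞) (1 + 3/x)^(6x)
  Then ln(L) = lim(x→∞) [exponent × ln(base)]
  Evaluate using L'Hôpital or standard limits, then exponentiate.
  L = e^(18)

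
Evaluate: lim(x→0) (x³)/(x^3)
This is a 0/0 indeterminate form.

Apply L'Hôpital's rule: differentiate numerator and denominator separately.
  f(x) = x^3   ⇒   f'(x) = 3·x^2
  g(x) = x^3   ⇒   g'(x) = 3·x^2
  lim(x→0) f'(x)/g'(x) = lim(x→0) (3·x^2)/(3·x^2)
  = 1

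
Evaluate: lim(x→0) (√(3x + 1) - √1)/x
This is a standard limit.

Factor or rationalize the expression:
  lim(x→0) (√(3x + 1) - √1)/x = 3/2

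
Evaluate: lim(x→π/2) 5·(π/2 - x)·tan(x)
This is a 0·∞ indeterminate form.

Rewrite 0·∞ as a quotient (0/0 or ∞/∞ form), then apply L'Hôpital's rule:
  lim(x→π/2) 5·(π/2 - x)·tan(x) = 5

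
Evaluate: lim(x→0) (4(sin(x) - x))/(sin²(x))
This is a 0/0 indeterminate form.

Apply L'Hôpital's rule: differentiate numerator and denominator separately.
  f(x) = -4·x + 4·sin(x)   ⇒   f'(x) = 4·cos(x) - 4
  g(x) = sin(x)^2   ⇒   g'(x) = 2·sin(x)·cos(x)
  lim(x→0) f'(x)/g'(x) = lim(x→0) (4·cos(x) - 4)/(2·sin(x)·cos(x))
  = 0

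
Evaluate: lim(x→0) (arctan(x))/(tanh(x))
This is a 0/0 indeterminate form.

Apply L'Hôpital's rule: differentiate numerator and denominator separately.
  f(x) = atan(x)   ⇒   f'(x) = 1/(x^2 + 1)
  g(x) = tanh(x)   ⇒   g'(x) = 1 - tanh(x)^2
  lim(x→0) f'(x)/g'(x) = lim(x→0) (1/(x^2 + 1))/(1 - tanh(x)^2)
  = 1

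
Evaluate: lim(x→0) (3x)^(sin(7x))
This is an exponential indeterminate form.

For exponential indeterminate forms, take the natural log:
  Let L = lim(x→0) (3x)^(sin(7x))
  Then ln(L) = lim(x→0) [exponent × ln(base)]
  Evaluate using L'Hôpital or standard limits, then exponentiate.
  L = 1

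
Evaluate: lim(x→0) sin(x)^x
This is an exponential indeterminate form.

For exponential indeterminate forms, take the natural log:
  Let L = lim(x→0) sin(x)^x
  Then ln(L) = lim(x→0) [exponent × ln(base)]
  Evaluate using L'Hôpital or standard limits, then exponentiate.
  L = 1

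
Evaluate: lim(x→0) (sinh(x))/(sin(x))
This is a 0/0 indeterminate form.

Apply L'Hôpital's rule: differentiate numerator and denominator separately.
  f(x) = sinh(x)   ⇒   f'(x) = cosh(x)
  g(x) = sin(x)   ⇒   g'(x) = cos(x)
  lim(x→0) f'(x)/g'(x) = lim(x→0) (cosh(x))/(cos(x))
  = 1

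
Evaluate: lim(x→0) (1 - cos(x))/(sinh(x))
This is a 0/0 indeterminate form.

Apply L'Hôpital's rule: differentiate numerator and denominator separately.
  f(x) = 1 - cos(x)   ⇒   f'(x) = sin(x)
  g(x) = sinh(x)   ⇒   g'(x) = cosh(x)
  lim(x→0) f'(x)/g'(x) = lim(x→0) (sin(x))/(cosh(x))
  = 0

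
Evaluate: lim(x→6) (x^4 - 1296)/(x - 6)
This is a standard limit.

Factor or rationalize the expression:
  lim(x→6) (x^4 - 1296)/(x - 6) = 864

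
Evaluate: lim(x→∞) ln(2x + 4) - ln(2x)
This is an ∞-∞ indeterminate form.

Combine fractions or rationalize to convert ∞-∞ to 0/0 form:
  lim(x→∞) ln(2x + 4) - ln(2x) = 0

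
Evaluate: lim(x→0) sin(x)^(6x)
This is an exponential indeterminate form.

For exponential indeterminate forms, take the natural log:
  Let L = lim(x→0) sin(x)^(6x)
  Then ln(L) = lim(x→0) [exponent × ln(base)]
  Evaluate using L'Hôpital or standard limits, then exponentiate.
  L = 1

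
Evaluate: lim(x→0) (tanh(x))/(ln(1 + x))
This is a 0/0 indeterminate form.

Apply L'Hôpital's rule: differentiate numerator and denominator separately.
  f(x) = tanh(x)   ⇒   f'(x) = 1 - tanh(x)^2
  g(x) = ln(x + 1)   ⇒   g'(x) = 1/(x + 1)
  lim(x→0) f'(x)/g'(x) = lim(x→0) (1 - tanh(x)^2)/(1/(x + 1))
  = 1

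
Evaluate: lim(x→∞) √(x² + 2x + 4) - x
This is an ∞-∞ indeterminate form.

Combine fractions or rationalize to convert ∞-∞ to 0/0 form:
  lim(x→∞) √(x² + 2x + 4) - x = 1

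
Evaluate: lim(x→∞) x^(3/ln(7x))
This is an exponential indeterminate form.

For exponential indeterminate forms, take the natural log:
  Let L = lim(x→∞) x^(3/ln(7x))
  Then ln(L) = lim(x→∞) [exponent × ln(base)]
  Evaluate using L'Hôpital or standard limits, then exponentiate.
  L = e^(3)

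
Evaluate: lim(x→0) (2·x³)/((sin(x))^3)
This is a 0/0 indeterminate form.

Apply L'Hôpital's rule: differentiate numerator and denominator separately.
  f(x) = 2·x^3   ⇒   f'(x) = 6·x^2
  g(x) = sin(x)^3   ⇒   g'(x) = 3·sin(x)^2·cos(x)
  lim(x→0) f'(x)/g'(x) = lim(x→0) (6·x^2)/(3·sin(x)^2·cos(x))
  = 2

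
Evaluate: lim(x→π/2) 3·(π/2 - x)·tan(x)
This is a 0·∞ indeterminate form.

Rewrite 0·∞ as a quotient (0/0 or ∞/∞ form), then apply L'Hôpital's rule:
  lim(x→π/2) 3·(π/2 - x)·tan(x) = 3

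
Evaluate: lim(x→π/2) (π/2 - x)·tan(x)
This is a 0·∞ indeterminate form.

Rewrite 0·∞ as a quotient (0/0 or ∞/∞ form), then apply L'Hôpital's rule:
  lim(x→π/2) (π/2 - x)·tan(x) = 1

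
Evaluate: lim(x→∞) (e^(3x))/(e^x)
This is an ∞/∞ indeterminate form.

Apply L'Hôpital's rule: differentiate numerator and denominator separately.
  f(x) = e^(3·x)   ⇒   f'(x) = 3·e^(3·x)
  g(x) = e^(x)   ⇒   g'(x) = e^(x)
  lim(x→∞) f'(x)/g'(x) = lim(x→∞) (3·e^(3·x))/(e^(x))
  = ∞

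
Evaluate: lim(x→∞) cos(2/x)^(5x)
This is an exponential indeterminate form.

For exponential indeterminate forms, take the natural log:
  Let L = lim(x→∞) cos(2/x)^(5x)
  Then ln(L) = lim(x→∞) [exponent × ln(base)]
  Evaluate using L'Hôpital or standard limits, then exponentiate.
  L = 1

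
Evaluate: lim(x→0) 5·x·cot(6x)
This is a 0·∞ indeterminate form.

Rewrite 0·∞ as a quotient (0/0 or ∞/∞ form), then apply L'Hôpital's rule:
  lim(x→0) 5·x·cot(6x) = 5/6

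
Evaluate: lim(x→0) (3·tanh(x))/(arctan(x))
This is a 0/0 indeterminate form.

Apply L'Hôpital's rule: differentiate numerator and denominator separately.
  f(x) = 3·tanh(x)   ⇒   f'(x) = 3 - 3·tanh(x)^2
  g(x) = atan(x)   ⇒   g'(x) = 1/(x^2 + 1)
  lim(x→0) f'(x)/g'(x) = lim(x→0) (3 - 3·tanh(x)^2)/(1/(x^2 + 1))
  = 3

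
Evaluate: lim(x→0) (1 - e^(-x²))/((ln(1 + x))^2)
This is a 0/0 indeterminate form.

Apply L'Hôpital's rule: differentiate numerator and denominator separately.
  f(x) = 1 - e^(-x^2)   ⇒   f'(x) = 2·x·e^(-x^2)
  g(x) = ln(x + 1)^2   ⇒   g'(x) = 2·ln(x + 1)/(x + 1)
  lim(x→0) f'(x)/g'(x) = lim(x→0) (2·x·e^(-x^2))/(2·ln(x + 1)/(x + 1))
  = 1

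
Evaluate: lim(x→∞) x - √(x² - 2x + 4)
This is an ∞-∞ indeterminate form.

Combine fractions or rationalize to convert ∞-∞ to 0/0 form:
  lim(x→∞) x - √(x² - 2x + 4) = 1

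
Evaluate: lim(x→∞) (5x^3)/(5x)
This is an ∞/∞ indeterminate form.

Apply L'Hôpital's rule: differentiate numerator and denominator separately.
  f(x) = 5·x^3   ⇒   f'(x) = 15·x^2
  g(x) = 5·x   ⇒   g'(x) = 5
  lim(x→∞) f'(x)/g'(x) = lim(x→∞) (15·x^2)/(5)
  = ∞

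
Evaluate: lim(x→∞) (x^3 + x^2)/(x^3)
This is an ∞/∞ indeterminate form.

Apply L'Hôpital's rule: differentiate numerator and denominator separately.
  f(x) = x^3 + x^2   ⇒   f'(x) = 3·x^2 + 2·x
  g(x) = x^3   ⇒   g'(x) = 3·x^2
  lim(x→∞) f'(x)/g'(x) = lim(x→∞) (3·x^2 + 2·x)/(3·x^2)
  = 1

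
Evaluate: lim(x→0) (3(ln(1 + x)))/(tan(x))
This is a 0/0 indeterminate form.

Apply L'Hôpital's rule: differentiate numerator and denominator separately.
  f(x) = 3·ln(x + 1)   ⇒   f'(x) = 3/(x + 1)
  g(x) = tan(x)   ⇒   g'(x) = tan(x)^2 + 1
  lim(x→0) f'(x)/g'(x) = lim(x→0) (3/(x + 1))/(tan(x)^2 + 1)
  = 3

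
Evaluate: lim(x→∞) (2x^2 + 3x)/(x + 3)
This is an ∞/∞ indeterminate form.

Apply L'Hôpital's rule: differentiate numerator and denominator separately.
  f(x) = 2·x^2 + 3·x   ⇒   f'(x) = 4·x + 3
  g(x) = x + 3   ⇒   g'(x) = 1
  lim(x→∞) f'(x)/g'(x) = lim(x→∞) (4·x + 3)/(1)
  = ∞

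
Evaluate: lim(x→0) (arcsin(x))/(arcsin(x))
This is a 0/0 indeterminate form.

Apply L'Hôpital's rule: differentiate numerator and denominator separately.
  f(x) = asin(x)   ⇒   f'(x) = 1/sqrt(1 - x^2)
  g(x) = asin(x)   ⇒   g'(x) = 1/sqrt(1 - x^2)
  lim(x→0) f'(x)/g'(x) = lim(x→0) (1/sqrt(1 - x^2))/(1/sqrt(1 - x^2))
  = 1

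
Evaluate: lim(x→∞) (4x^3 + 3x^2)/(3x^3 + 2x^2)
This is an ∞/∞ indeterminate form.

Apply L'Hôpital's rule: differentiate numerator and denominator separately.
  f(x) = 4·x^3 + 3·x^2   ⇒   f'(x) = 12·x^2 + 6·x
  g(x) = 3·x^3 + 2·x^2   ⇒   g'(x) = 9·x^2 + 4·x
  lim(x→∞) f'(x)/g'(x) = lim(x→∞) (12·x^2 + 6·x)/(9·x^2 + 4·x)
  = 4/3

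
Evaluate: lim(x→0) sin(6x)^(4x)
This is an exponential indeterminate form.

For exponential indeterminate forms, take the natural log:
  Let L = lim(x→0) sin(6x)^(4x)
  Then ln(L) = lim(x→0) [exponent × ln(base)]
  Evaluate using L'Hôpital or standard limits, then exponentiate.
  L = 1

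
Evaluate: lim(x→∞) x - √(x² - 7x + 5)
This is an ∞-∞ indeterminate form.

Combine fractions or rationalize to convert ∞-∞ to 0/0 form:
  lim(x→∞) x - √(x² - 7x + 5) = 7/2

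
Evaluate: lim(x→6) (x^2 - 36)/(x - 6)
This is a standard limit.

Factor or rationalize the expression:
  lim(x→6) (x^2 - 36)/(x - 6) = 12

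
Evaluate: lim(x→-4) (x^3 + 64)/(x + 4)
This is a standard limit.

Factor or rationalize the expression:
  lim(x→-4) (x^3 + 64)/(x + 4) = 48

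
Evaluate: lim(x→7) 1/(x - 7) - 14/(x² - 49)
This is an ∞-∞ indeterminate form.

Combine fractions or rationalize to convert ∞-∞ to 0/0 form:
  lim(x→7) 1/(x - 7) - 14/(x² - 49) = 1/14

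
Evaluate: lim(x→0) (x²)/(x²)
This is a 0/0 indeterminate form.

Apply L'Hôpital's rule: differentiate numerator and denominator separately.
  f(x) = x^2   ⇒   f'(x) = 2·x
  g(x) = x^2   ⇒   g'(x) = 2·x
  lim(x→0) f'(x)/g'(x) = lim(x→0) (2·x)/(2·x)
  = 1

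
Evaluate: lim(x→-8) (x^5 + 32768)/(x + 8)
This is a standard limit.

Factor or rationalize the expression:
  lim(x→-8) (x^5 + 32768)/(x + 8) = 20480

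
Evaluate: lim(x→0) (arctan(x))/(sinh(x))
This is a 0/0 indeterminate form.

Apply L'Hôpital's rule: differentiate numerator and denominator separately.
  f(x) = atan(x)   ⇒   f'(x) = 1/(x^2 + 1)
  g(x) = sinh(x)   ⇒   g'(x) = cosh(x)
  lim(x→0) f'(x)/g'(x) = lim(x→0) (1/(x^2 + 1))/(cosh(x))
  = 1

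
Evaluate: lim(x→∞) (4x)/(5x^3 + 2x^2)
This is an ∞/∞ indeterminate form.

Apply L'Hôpital's rule: differentiate numerator and denominator separately.
  f(x) = 4·x   ⇒   f'(x) = 4
  g(x) = 5·x^3 + 2·x^2   ⇒   g'(x) = 15·x^2 + 4·x
  lim(x→∞) f'(x)/g'(x) = lim(x→∞) (4)/(15·x^2 + 4·x)
  = 0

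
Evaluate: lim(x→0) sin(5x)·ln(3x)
This is a 0·∞ indeterminate form.

Rewrite 0·∞ as a quotient (0/0 or ∞/∞ form), then apply L'Hôpital's rule:
  lim(x→0) sin(5x)·ln(3x) = 0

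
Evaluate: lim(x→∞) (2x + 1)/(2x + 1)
This is an ∞/∞ indeterminate form.

Apply L'Hôpital's rule: differentiate numerator and denominator separately.
  f(x) = 2·x + 1   ⇒   f'(x) = 2
  g(x) = 2·x + 1   ⇒   g'(x) = 2
  lim(x→∞) f'(x)/g'(x) = lim(x→∞) (2)/(2)
  = 1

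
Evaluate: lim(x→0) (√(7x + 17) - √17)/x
This is a standard limit.

Factor or rationalize the expression:
  lim(x→0) (√(7x + 17) - √17)/x = 7·sqrt(17)/34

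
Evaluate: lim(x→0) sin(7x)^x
This is an exponential indeterminate form.

For exponential indeterminate forms, take the natural log:
  Let L = lim(x→0) sin(7x)^x
  Then ln(L) = lim(x→0) [exponent × ln(base)]
  Evaluate using L'Hôpital or standard limits, then exponentiate.
  L = 1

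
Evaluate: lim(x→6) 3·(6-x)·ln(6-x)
This is a 0·∞ indeterminate form.

Rewrite 0·∞ as a quotient (0/0 or ∞/∞ form), then apply L'Hôpital's rule:
  lim(x→6) 3·(6-x)·ln(6-x) = 0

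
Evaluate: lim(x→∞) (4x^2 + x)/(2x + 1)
This is an ∞/∞ indeterminate form.

Apply L'Hôpital's rule: differentiate numerator and denominator separately.
  f(x) = 4·x^2 + x   ⇒   f'(x) = 8·x + 1
  g(x) = 2·x + 1   ⇒   g'(x) = 2
  lim(x→∞) f'(x)/g'(x) = lim(x→∞) (8·x + 1)/(2)
  = ∞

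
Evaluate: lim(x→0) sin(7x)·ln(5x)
This is a 0·∞ indeterminate form.

Rewrite 0·∞ as a quotient (0/0 or ∞/∞ form), then apply L'Hôpital's rule:
  lim(x→0) sin(7x)·ln(5x) = 0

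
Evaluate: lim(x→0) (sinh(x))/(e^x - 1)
This is a 0/0 indeterminate form.

Apply L'Hôpital's rule: differentiate numerator and denominator separately.
  f(x) = sinh(x)   ⇒   f'(x) = cosh(x)
  g(x) = e^(x) - 1   ⇒   g'(x) = e^(x)
  lim(x→0) f'(x)/g'(x) = lim(x→0) (cosh(x))/(e^(x))
  = 1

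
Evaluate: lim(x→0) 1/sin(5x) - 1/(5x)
This is an ∞-∞ indeterminate form.

Combine fractions or rationalize to convert ∞-∞ to 0/0 form:
  lim(x→0) 1/sin(5x) - 1/(5x) = 0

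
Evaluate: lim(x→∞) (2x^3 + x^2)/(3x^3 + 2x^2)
This is an ∞/∞ indeterminate form.

Apply L'Hôpital's rule: differentiate numerator and denominator separately.
  f(x) = 2·x^3 + x^2   ⇒   f'(x) = 6·x^2 + 2·x
  g(x) = 3·x^3 + 2·x^2   ⇒   g'(x) = 9·x^2 + 4·x
  lim(x→∞) f'(x)/g'(x) = lim(x→∞) (6·x^2 + 2·x)/(9·x^2 + 4·x)
  = 2/3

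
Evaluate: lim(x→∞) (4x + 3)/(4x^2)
This is an ∞/∞ indeterminate form.

Apply L'Hôpital's rule: differentiate numerator and denominator separately.
  f(x) = 4·x + 3   ⇒   f'(x) = 4
  g(x) = 4·x^2   ⇒   g'(x) = 8·x
  lim(x→∞) f'(x)/g'(x) = lim(x→∞) (4)/(8·x)
  = 0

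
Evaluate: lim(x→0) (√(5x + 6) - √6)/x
This is a standard limit.

Factor or rationalize the expression:
  lim(x→0) (√(5x + 6) - √6)/x = 5·sqrt(6)/12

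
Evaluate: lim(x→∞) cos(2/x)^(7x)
This is an exponential indeterminate form.

For exponential indeterminate forms, take the natural log:
  Let L = lim(x→∞) cos(2/x)^(7x)
  Then ln(L) = lim(x→∞) [exponent × ln(base)]
  Evaluate using L'Hôpital or standard limits, then exponentiate.
  L = 1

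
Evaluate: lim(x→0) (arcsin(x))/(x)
This is a 0/0 indeterminate form.

Apply L'Hôpital's rule: differentiate numerator and denominator separately.
  f(x) = asin(x)   ⇒   f'(x) = 1/sqrt(1 - x^2)
  g(x) = x   ⇒   g'(x) = 1
  lim(x→0) f'(x)/g'(x) = lim(x→0) (1/sqrt(1 - x^2))/(1)
  = 1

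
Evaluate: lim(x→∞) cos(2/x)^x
This is an exponential indeterminate form.

For exponential indeterminate forms, take the natural log:
  Let L = lim(x→∞) cos(2/x)^x
  Then ln(L) = lim(x→∞) [exponent × ln(base)]
  Evaluate using L'Hôpital or standard limits, then exponentiate.
  L = 1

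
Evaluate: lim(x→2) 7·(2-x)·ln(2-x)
This is a 0·∞ indeterminate form.

Rewrite 0·∞ as a quotient (0/0 or ∞/∞ form), then apply L'Hôpital's rule:
  lim(x→2) 7·(2-x)·ln(2-x) = 0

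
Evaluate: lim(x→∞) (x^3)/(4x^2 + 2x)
This is an ∞/∞ indeterminate form.

Apply L'Hôpital's rule: differentiate numerator and denominator separately.
  f(x) = x^3   ⇒   f'(x) = 3·x^2
  g(x) = 4·x^2 + 2·x   ⇒   g'(x) = 8·x + 2
  lim(x→∞) f'(x)/g'(x) = lim(x→∞) (3·x^2)/(8·x + 2)
  = ∞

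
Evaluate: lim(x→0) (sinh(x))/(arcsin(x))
This is a 0/0 indeterminate form.

Apply L'Hôpital's rule: differentiate numerator and denominator separately.
  f(x) = sinh(x)   ⇒   f'(x) = cosh(x)
  g(x) = asin(x)   ⇒   g'(x) = 1/sqrt(1 - x^2)
  lim(x→0) f'(x)/g'(x) = lim(x→0) (cosh(x))/(1/sqrt(1 - x^2))
  = 1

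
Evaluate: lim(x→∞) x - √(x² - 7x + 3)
This is an ∞-∞ indeterminate form.

Combine fractions or rationalize to convert ∞-∞ to 0/0 form:
  lim(x→∞) x - √(x² - 7x + 3) = 7/2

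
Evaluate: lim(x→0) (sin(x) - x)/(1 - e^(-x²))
This is a 0/0 indeterminate form.

Apply L'Hôpital's rule: differentiate numerator and denominator separately.
  f(x) = -x + sin(x)   ⇒   f'(x) = cos(x) - 1
  g(x) = 1 - e^(-x^2)   ⇒   g'(x) = 2·x·e^(-x^2)
  lim(x→0) f'(x)/g'(x) = lim(x→0) (cos(x) - 1)/(2·x·e^(-x^2))
  = 0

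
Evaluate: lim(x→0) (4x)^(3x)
This is an exponential indeterminate form.

For exponential indeterminate forms, take the natural log:
  Let L = lim(x→0) (4x)^(3x)
  Then ln(L) = lim(x→0) [exponent × ln(base)]
  Evaluate using L'Hôpital or standard limits, then exponentiate.
  L = 1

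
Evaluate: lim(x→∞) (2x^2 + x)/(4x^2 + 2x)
This is an ∞/∞ indeterminate form.

Apply L'Hôpital's rule: differentiate numerator and denominator separately.
  f(x) = 2·x^2 + x   ⇒   f'(x) = 4·x + 1
  g(x) = 4·x^2 + 2·x   ⇒   g'(x) = 8·x + 2
  lim(x→∞) f'(x)/g'(x) = lim(x→∞) (4·x + 1)/(8·x + 2)
  = 1/2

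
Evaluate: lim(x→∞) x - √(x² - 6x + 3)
This is an ∞-∞ indeterminate form.

Combine fractions or rationalize to convert ∞-∞ to 0/0 form:
  lim(x→∞) x - √(x² - 6x + 3) = 3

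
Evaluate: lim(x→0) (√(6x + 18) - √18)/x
This is a standard limit.

Factor or rationalize the expression:
  lim(x→0) (√(6x + 18) - √18)/x = sqrt(2)/2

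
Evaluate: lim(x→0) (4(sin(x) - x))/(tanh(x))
This is a 0/0 indeterminate form.

Apply L'Hôpital's rule: differentiate numerator and denominator separately.
  f(x) = -4·x + 4·sin(x)   ⇒   f'(x) = 4·cos(x) - 4
  g(x) = tanh(x)   ⇒   g'(x) = 1 - tanh(x)^2
  lim(x→0) f'(x)/g'(x) = lim(x→0) (4·cos(x) - 4)/(1 - tanh(x)^2)
  = 0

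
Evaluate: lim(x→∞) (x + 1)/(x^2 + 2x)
This is an ∞/∞ indeterminate form.

Apply L'Hôpital's rule: differentiate numerator and denominator separately.
  f(x) = x + 1   ⇒   f'(x) = 1
  g(x) = x^2 + 2·x   ⇒   g'(x) = 2·x + 2
  lim(x→∞) f'(x)/g'(x) = lim(x→∞) (1)/(2·x + 2)
  = 0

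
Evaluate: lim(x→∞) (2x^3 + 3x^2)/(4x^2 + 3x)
This is an ∞/∞ indeterminate form.

Apply L'Hôpital's rule: differentiate numerator and denominator separately.
  f(x) = 2·x^3 + 3·x^2   ⇒   f'(x) = 6·x^2 + 6·x
  g(x) = 4·x^2 + 3·x   ⇒   g'(x) = 8·x + 3
  lim(x→∞) f'(x)/g'(x) = lim(x→∞) (6·x^2 + 6·x)/(8·x + 3)
  = ∞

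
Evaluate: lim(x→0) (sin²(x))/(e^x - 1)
This is a 0/0 indeterminate form.

Apply L'Hôpital's rule: differentiate numerator and denominator separately.
  f(x) = sin(x)^2   ⇒   f'(x) = 2·sin(x)·cos(x)
  g(x) = e^(x) - 1   ⇒   g'(x) = e^(x)
  lim(x→0) f'(x)/g'(x) = lim(x→0) (2·sin(x)·cos(x))/(e^(x))
  = 0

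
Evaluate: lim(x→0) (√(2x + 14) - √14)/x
This is a standard limit.

Factor or rationalize the expression:
  lim(x→0) (√(2x + 14) - √14)/x = sqrt(14)/14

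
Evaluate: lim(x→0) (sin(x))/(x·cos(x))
This is a 0/0 indeterminate form.

Apply L'Hôpital's rule: differentiate numerator and denominator separately.
  f(x) = sin(x)   ⇒   f'(x) = cos(x)
  g(x) = x·cos(x)   ⇒   g'(x) = -x·sin(x) + cos(x)
  lim(x→0) f'(x)/g'(x) = lim(x→0) (cos(x))/(-x·sin(x) + cos(x))
  = 1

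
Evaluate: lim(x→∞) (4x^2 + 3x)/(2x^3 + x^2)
This is an ∞/∞ indeterminate form.

Apply L'Hôpital's rule: differentiate numerator and denominator separately.
  f(x) = 4·x^2 + 3·x   ⇒   f'(x) = 8·x + 3
  g(x) = 2·x^3 + x^2   ⇒   g'(x) = 6·x^2 + 2·x
  lim(x→∞) f'(x)/g'(x) = lim(x→∞) (8·x + 3)/(6·x^2 + 2·x)
  = 0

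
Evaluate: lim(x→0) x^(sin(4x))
This is an exponential indeterminate form.

For exponential indeterminate forms, take the natural log:
  Let L = lim(x→0) x^(sin(4x))
  Then ln(L) = lim(x→0) [exponent × ln(base)]
  Evaluate using L'Hôpital or standard limits, then exponentiate.
  L = 1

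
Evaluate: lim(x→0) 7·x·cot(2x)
This is a 0·∞ indeterminate form.

Rewrite 0·∞ as a quotient (0/0 or ∞/∞ form), then apply L'Hôpital's rule:
  lim(x→0) 7·x·cot(2x) = 7/2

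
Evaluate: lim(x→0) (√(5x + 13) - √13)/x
This is a standard limit.

Factor or rationalize the expression:
  lim(x→0) (√(5x + 13) - √13)/x = 5·sqrt(13)/26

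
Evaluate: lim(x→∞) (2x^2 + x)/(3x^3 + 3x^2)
This is an ∞/∞ indeterminate form.

Apply L'Hôpital's rule: differentiate numerator and denominator separately.
  f(x) = 2·x^2 + x   ⇒   f'(x) = 4·x + 1
  g(x) = 3·x^3 + 3·x^2   ⇒   g'(x) = 9·x^2 + 6·x
  lim(x→∞) f'(x)/g'(x) = lim(x→∞) (4·x + 1)/(9·x^2 + 6·x)
  = 0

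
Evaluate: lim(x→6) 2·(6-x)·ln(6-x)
This is a 0·∞ indeterminate form.

Rewrite 0·∞ as a quotient (0/0 or ∞/∞ form), then apply L'Hôpital's rule:
  lim(x→6) 2·(6-x)·ln(6-x) = 0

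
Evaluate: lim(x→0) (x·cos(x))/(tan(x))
This is a 0/0 indeterminate form.

Apply L'Hôpital's rule: differentiate numerator and denominator separately.
  f(x) = x·cos(x)   ⇒   f'(x) = -x·sin(x) + cos(x)
  g(x) = tan(x)   ⇒   g'(x) = tan(x)^2 + 1
  lim(x→0) f'(x)/g'(x) = lim(x→0) (-x·sin(x) + cos(x))/(tan(x)^2 + 1)
  = 1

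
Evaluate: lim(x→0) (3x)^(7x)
This is an exponential indeterminate form.

For exponential indeterminate forms, take the natural log:
  Let L = lim(x→0) (3x)^(7x)
  Then ln(L) = lim(x→0) [exponent × ln(base)]
  Evaluate using L'Hôpital or standard limits, then exponentiate.
  L = 1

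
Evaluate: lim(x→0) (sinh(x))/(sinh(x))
This is a 0/0 indeterminate form.

Apply L'Hôpital's rule: differentiate numerator and denominator separately.
  f(x) = sinh(x)   ⇒   f'(x) = cosh(x)
  g(x) = sinh(x)   ⇒   g'(x) = cosh(x)
  lim(x→0) f'(x)/g'(x) = lim(x→0) (cosh(x))/(cosh(x))
  = 1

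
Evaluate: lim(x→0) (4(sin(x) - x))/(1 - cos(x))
This is a 0/0 indeterminate form.

Apply L'Hôpital's rule: differentiate numerator and denominator separately.
  f(x) = -4·x + 4·sin(x)   ⇒   f'(x) = 4·cos(x) - 4
  g(x) = 1 - cos(x)   ⇒   g'(x) = sin(x)
  lim(x→0) f'(x)/g'(x) = lim(x→0) (4·cos(x) - 4)/(sin(x))
  = 0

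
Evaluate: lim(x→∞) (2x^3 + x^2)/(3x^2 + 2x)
This is an ∞/∞ indeterminate form.

Apply L'Hôpital's rule: differentiate numerator and denominator separately.
  f(x) = 2·x^3 + x^2   ⇒   f'(x) = 6·x^2 + 2·x
  g(x) = 3·x^2 + 2·x   ⇒   g'(x) = 6·x + 2
  lim(x→∞) f'(x)/g'(x) = lim(x→∞) (6·x^2 + 2·x)/(6·x + 2)
  = ∞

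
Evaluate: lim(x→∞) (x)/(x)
This is an ∞/∞ indeterminate form.

Apply L'Hôpital's rule: differentiate numerator and denominator separately.
  f(x) = x   ⇒   f'(x) = 1
  g(x) = x   ⇒   g'(x) = 1
  lim(x→∞) f'(x)/g'(x) = lim(x→∞) (1)/(1)
  = 1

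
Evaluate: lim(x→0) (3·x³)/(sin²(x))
This is a 0/0 indeterminate form.

Apply L'Hôpital's rule: differentiate numerator and denominator separately.
  f(x) = 3·x^3   ⇒   f'(x) = 9·x^2
  g(x) = sin(x)^2   ⇒   g'(x) = 2·sin(x)·cos(x)
  lim(x→0) f'(x)/g'(x) = lim(x→0) (9·x^2)/(2·sin(x)·cos(x))
  = 0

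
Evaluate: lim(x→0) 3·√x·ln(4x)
This is a 0·∞ indeterminate form.

Rewrite 0·∞ as a quotient (0/0 or ∞/∞ form), then apply L'Hôpital's rule:
  lim(x→0) 3·√x·ln(4x) = 0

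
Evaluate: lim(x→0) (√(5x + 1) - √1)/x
This is a standard limit.

Factor or rationalize the expression:
  lim(x→0) (√(5x + 1) - √1)/x = 5/2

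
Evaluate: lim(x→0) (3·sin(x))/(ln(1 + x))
This is a 0/0 indeterminate form.

Apply L'Hôpital's rule: differentiate numerator and denominator separately.
  f(x) = 3·sin(x)   ⇒   f'(x) = 3·cos(x)
  g(x) = ln(x + 1)   ⇒   g'(x) = 1/(x + 1)
  lim(x→0) f'(x)/g'(x) = lim(x→0) (3·cos(x))/(1/(x + 1))
  = 3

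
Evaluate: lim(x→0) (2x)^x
This is an exponential indeterminate form.

For exponential indeterminate forms, take the natural log:
  Let L = lim(x→0) (2x)^x
  Then ln(L) = lim(x→0) [exponent × ln(base)]
  Evaluate using L'Hôpital or standard limits, then exponentiate.
  L = 1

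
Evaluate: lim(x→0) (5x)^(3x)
This is an exponential indeterminate form.

For exponential indeterminate forms, take the natural log:
  Let L = lim(x→0) (5x)^(3x)
  Then ln(L) = lim(x→0) [exponent × ln(base)]
  Evaluate using L'Hôpital or standard limits, then exponentiate.
  L = 1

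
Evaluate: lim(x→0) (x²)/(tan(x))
This is a 0/0 indeterminate form.

Apply L'Hôpital's rule: differentiate numerator and denominator separately.
  f(x) = x^2   ⇒   f'(x) = 2·x
  g(x) = tan(x)   ⇒   g'(x) = tan(x)^2 + 1
  lim(x→0) f'(x)/g'(x) = lim(x→0) (2·x)/(tan(x)^2 + 1)
  = 0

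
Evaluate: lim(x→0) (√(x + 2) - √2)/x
This is a standard limit.

Factor or rationalize the expression:
  lim(x→0) (√(x + 2) - √2)/x = sqrt(2)/4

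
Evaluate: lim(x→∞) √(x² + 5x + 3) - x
This is an ∞-∞ indeterminate form.

Combine fractions or rationalize to convert ∞-∞ to 0/0 form:
  lim(x→∞) √(x² + 5x + 3) - x = 5/2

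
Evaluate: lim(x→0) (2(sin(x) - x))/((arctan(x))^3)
This is a 0/0 indeterminate form.

Apply L'Hôpital's rule: differentiate numerator and denominator separately.
  f(x) = -2·x + 2·sin(x)   ⇒   f'(x) = 2·cos(x) - 2
  g(x) = atan(x)^3   ⇒   g'(x) = 3·atan(x)^2/(x^2 + 1)
  lim(x→0) f'(x)/g'(x) = lim(x→0) (2·cos(x) - 2)/(3·atan(x)^2/(x^2 + 1))
  = -1/3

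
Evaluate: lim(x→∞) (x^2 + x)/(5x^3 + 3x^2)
This is an ∞/∞ indeterminate form.

Apply L'Hôpital's rule: differentiate numerator and denominator separately.
  f(x) = x^2 + x   ⇒   f'(x) = 2·x + 1
  g(x) = 5·x^3 + 3·x^2   ⇒   g'(x) = 15·x^2 + 6·x
  lim(x→∞) f'(x)/g'(x) = lim(x→∞) (2·x + 1)/(15·x^2 + 6·x)
  = 0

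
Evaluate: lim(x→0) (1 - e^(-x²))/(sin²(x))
This is a 0/0 indeterminate form.

Apply L'Hôpital's rule: differentiate numerator and denominator separately.
  f(x) = 1 - e^(-x^2)   ⇒   f'(x) = 2·x·e^(-x^2)
  g(x) = sin(x)^2   ⇒   g'(x) = 2·sin(x)·cos(x)
  lim(x→0) f'(x)/g'(x) = lim(x→0) (2·x·e^(-x^2))/(2·sin(x)·cos(x))
  = 1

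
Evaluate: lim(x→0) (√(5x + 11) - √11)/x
This is a standard limit.

Factor or rationalize the expression:
  lim(x→0) (√(5x + 11) - √11)/x = 5·sqrt(11)/22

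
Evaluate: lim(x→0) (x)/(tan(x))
This is a 0/0 indeterminate form.

Apply L'Hôpital's rule: differentiate numerator and denominator separately.
  f(x) = x   ⇒   f'(x) = 1
  g(x) = tan(x)   ⇒   g'(x) = tan(x)^2 + 1
  lim(x→0) f'(x)/g'(x) = lim(x→0) (1)/(tan(x)^2 + 1)
  = 1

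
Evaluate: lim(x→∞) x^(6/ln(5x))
This is an exponential indeterminate form.

For exponential indeterminate forms, take the natural log:
  Let L = lim(x→∞) x^(6/ln(5x))
  Then ln(L) = lim(x→∞) [exponent × ln(base)]
  Evaluate using L'Hôpital or standard limits, then exponentiate.
  L = e^(6)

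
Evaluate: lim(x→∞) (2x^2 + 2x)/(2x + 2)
This is an ∞/∞ indeterminate form.

Apply L'Hôpital's rule: differentiate numerator and denominator separately.
  f(x) = 2·x^2 + 2·x   ⇒   f'(x) = 4·x + 2
  g(x) = 2·x + 2   ⇒   g'(x) = 2
  lim(x→∞) f'(x)/g'(x) = lim(x→∞) (4·x + 2)/(2)
  = ∞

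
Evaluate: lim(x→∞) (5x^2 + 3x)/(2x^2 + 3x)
This is an ∞/∞ indeterminate form.

Apply L'Hôpital's rule: differentiate numerator and denominator separately.
  f(x) = 5·x^2 + 3·x   ⇒   f'(x) = 10·x + 3
  g(x) = 2·x^2 + 3·x   ⇒   g'(x) = 4·x + 3
  lim(x→∞) f'(x)/g'(x) = lim(x→∞) (10·x + 3)/(4·x + 3)
  = 5/2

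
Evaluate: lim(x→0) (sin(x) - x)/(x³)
This is a 0/0 indeterminate form.

Apply L'Hôpital's rule: differentiate numerator and denominator separately.
  f(x) = -x + sin(x)   ⇒   f'(x) = cos(x) - 1
  g(x) = x^3   ⇒   g'(x) = 3·x^2
  lim(x→0) f'(x)/g'(x) = lim(x→0) (cos(x) - 1)/(3·x^2)
  = -1/6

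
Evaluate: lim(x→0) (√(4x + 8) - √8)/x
This is a standard limit.

Factor or rationalize the expression:
  lim(x→0) (√(4x + 8) - √8)/x = sqrt(2)/2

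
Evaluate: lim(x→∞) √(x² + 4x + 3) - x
This is an ∞-∞ indeterminate form.

Combine fractions or rationalize to convert ∞-∞ to 0/0 form:
  lim(x→∞) √(x² + 4x + 3) - x = 2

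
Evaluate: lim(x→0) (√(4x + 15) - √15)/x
This is a standard limit.

Factor or rationalize the expression:
  lim(x→0) (√(4x + 15) - √15)/x = 2·sqrt(15)/15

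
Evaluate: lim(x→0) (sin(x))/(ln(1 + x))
This is a 0/0 indeterminate form.

Apply L'Hôpital's rule: differentiate numerator and denominator separately.
  f(x) = sin(x)   ⇒   f'(x) = cos(x)
  g(x) = ln(x + 1)   ⇒   g'(x) = 1/(x + 1)
  lim(x→0) f'(x)/g'(x) = lim(x→0) (cos(x))/(1/(x + 1))
  = 1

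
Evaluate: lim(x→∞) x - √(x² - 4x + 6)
This is an ∞-∞ indeterminate form.

Combine fractions or rationalize to convert ∞-∞ to 0/0 form:
  lim(x→∞) x - √(x² - 4x + 6) = 2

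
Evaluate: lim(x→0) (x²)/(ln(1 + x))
This is a 0/0 indeterminate form.

Apply L'Hôpital's rule: differentiate numerator and denominator separately.
  f(x) = x^2   ⇒   f'(x) = 2·x
  g(x) = ln(x + 1)   ⇒   g'(x) = 1/(x + 1)
  lim(x→0) f'(x)/g'(x) = lim(x→0) (2·x)/(1/(x + 1))
  = 0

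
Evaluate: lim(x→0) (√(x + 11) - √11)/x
This is a standard limit.

Factor or rationalize the expression:
  lim(x→0) (√(x + 11) - √11)/x = sqrt(11)/22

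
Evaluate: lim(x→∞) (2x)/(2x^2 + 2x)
This is an ∞/∞ indeterminate form.

Apply L'Hôpital's rule: differentiate numerator and denominator separately.
  f(x) = 2·x   ⇒   f'(x) = 2
  g(x) = 2·x^2 + 2·x   ⇒   g'(x) = 4·x + 2
  lim(x→∞) f'(x)/g'(x) = lim(x→∞) (2)/(4·x + 2)
  = 0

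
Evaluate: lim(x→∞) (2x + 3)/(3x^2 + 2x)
This is an ∞/∞ indeterminate form.

Apply L'Hôpital's rule: differentiate numerator and denominator separately.
  f(x) = 2·x + 3   ⇒   f'(x) = 2
  g(x) = 3·x^2 + 2·x   ⇒   g'(x) = 6·x + 2
  lim(x→∞) f'(x)/g'(x) = lim(x→∞) (2)/(6·x + 2)
  = 0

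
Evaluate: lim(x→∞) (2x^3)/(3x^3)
This is an ∞/∞ indeterminate form.

Apply L'Hôpital's rule: differentiate numerator and denominator separately.
  f(x) = 2·x^3   ⇒   f'(x) = 6·x^2
  g(x) = 3·x^3   ⇒   g'(x) = 9·x^2
  lim(x→∞) f'(x)/g'(x) = lim(x→∞) (6·x^2)/(9·x^2)
  = 2/3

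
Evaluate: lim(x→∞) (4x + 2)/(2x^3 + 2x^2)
This is an ∞/∞ indeterminate form.

Apply L'Hôpital's rule: differentiate numerator and denominator separately.
  f(x) = 4·x + 2   ⇒   f'(x) = 4
  g(x) = 2·x^3 + 2·x^2   ⇒   g'(x) = 6·x^2 + 4·x
  lim(x→∞) f'(x)/g'(x) = lim(x→∞) (4)/(6·x^2 + 4·x)
  = 0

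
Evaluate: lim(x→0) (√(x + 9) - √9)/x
This is a standard limit.

Factor or rationalize the expression:
  lim(x→0) (√(x + 9) - √9)/x = 1/6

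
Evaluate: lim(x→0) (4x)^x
This is an exponential indeterminate form.

For exponential indeterminate forms, take the natural log:
  Let L = lim(x→0) (4x)^x
  Then ln(L) = lim(x→0) [exponent × ln(base)]
  Evaluate using L'Hôpital or standard limits, then exponentiate.
  L = 1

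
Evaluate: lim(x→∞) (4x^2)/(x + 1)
This is an ∞/∞ indeterminate form.

Apply L'Hôpital's rule: differentiate numerator and denominator separately.
  f(x) = 4·x^2   ⇒   f'(x) = 8·x
  g(x) = x + 1   ⇒   g'(x) = 1
  lim(x→∞) f'(x)/g'(x) = lim(x→∞) (8·x)/(1)
  = ∞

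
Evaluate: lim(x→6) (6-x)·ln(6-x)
This is a 0·∞ indeterminate form.

Rewrite 0·∞ as a quotient (0/0 or ∞/∞ form), then apply L'Hôpital's rule:
  lim(x→6) (6-x)·ln(6-x) = 0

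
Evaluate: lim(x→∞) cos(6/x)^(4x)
This is an exponential indeterminate form.

For exponential indeterminate forms, take the natural log:
  Let L = lim(x→∞) cos(6/x)^(4x)
  Then ln(L) = lim(x→∞) [exponent × ln(base)]
  Evaluate using L'Hôpital or standard limits, then exponentiate.
  L = 1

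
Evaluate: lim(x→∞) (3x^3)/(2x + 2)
This is an ∞/∞ indeterminate form.

Apply L'Hôpital's rule: differentiate numerator and denominator separately.
  f(x) = 3·x^3   ⇒   f'(x) = 9·x^2
  g(x) = 2·x + 2   ⇒   g'(x) = 2
  lim(x→∞) f'(x)/g'(x) = lim(x→∞) (9·x^2)/(2)
  = ∞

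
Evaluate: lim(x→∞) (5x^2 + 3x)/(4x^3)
This is an ∞/∞ indeterminate form.

Apply L'Hôpital's rule: differentiate numerator and denominator separately.
  f(x) = 5·x^2 + 3·x   ⇒   f'(x) = 10·x + 3
  g(x) = 4·x^3   ⇒   g'(x) = 12·x^2
  lim(x→∞) f'(x)/g'(x) = lim(x→∞) (10·x + 3)/(12·x^2)
  = 0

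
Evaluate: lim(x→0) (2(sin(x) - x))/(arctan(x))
This is a 0/0 indeterminate form.

Apply L'Hôpital's rule: differentiate numerator and denominator separately.
  f(x) = -2·x + 2·sin(x)   ⇒   f'(x) = 2·cos(x) - 2
  g(x) = atan(x)   ⇒   g'(x) = 1/(x^2 + 1)
  lim(x→0) f'(x)/g'(x) = lim(x→0) (2·cos(x) - 2)/(1/(x^2 + 1))
  = 0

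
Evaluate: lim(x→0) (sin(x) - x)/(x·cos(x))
This is a 0/0 indeterminate form.

Apply L'Hôpital's rule: differentiate numerator and denominator separately.
  f(x) = -x + sin(x)   ⇒   f'(x) = cos(x) - 1
  g(x) = x·cos(x)   ⇒   g'(x) = -x·sin(x) + cos(x)
  lim(x→0) f'(x)/g'(x) = lim(x→0) (cos(x) - 1)/(-x·sin(x) + cos(x))
  = 0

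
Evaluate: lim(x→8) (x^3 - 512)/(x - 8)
This is a standard limit.

Factor or rationalize the expression:
  lim(x→8) (x^3 - 512)/(x - 8) = 192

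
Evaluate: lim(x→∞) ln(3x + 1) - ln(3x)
This is an ∞-∞ indeterminate form.

Combine fractions or rationalize to convert ∞-∞ to 0/0 form:
  lim(x→∞) ln(3x + 1) - ln(3x) = 0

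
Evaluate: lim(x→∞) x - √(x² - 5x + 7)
This is an ∞-∞ indeterminate form.

Combine fractions or rationalize to convert ∞-∞ to 0/0 form:
  lim(x→∞) x - √(x² - 5x + 7) = 5/2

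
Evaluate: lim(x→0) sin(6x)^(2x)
This is an exponential indeterminate form.

For exponential indeterminate forms, take the natural log:
  Let L = lim(x→0) sin(6x)^(2x)
  Then ln(L) = lim(x→0) [exponent × ln(base)]
  Evaluate using L'Hôpital or standard limits, then exponentiate.
  L = 1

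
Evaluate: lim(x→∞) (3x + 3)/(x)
This is an ∞/∞ indeterminate form.

Apply L'Hôpital's rule: differentiate numerator and denominator separately.
  f(x) = 3·x + 3   ⇒   f'(x) = 3
  g(x) = x   ⇒   g'(x) = 1
  lim(x→∞) f'(x)/g'(x) = lim(x→∞) (3)/(1)
  = 3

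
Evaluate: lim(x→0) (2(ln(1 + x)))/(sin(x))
This is a 0/0 indeterminate form.

Apply L'Hôpital's rule: differentiate numerator and denominator separately.
  f(x) = 2·ln(x + 1)   ⇒   f'(x) = 2/(x + 1)
  g(x) = sin(x)   ⇒   g'(x) = cos(x)
  lim(x→0) f'(x)/g'(x) = lim(x→0) (2/(x + 1))/(cos(x))
  = 2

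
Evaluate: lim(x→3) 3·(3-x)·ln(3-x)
This is a 0·∞ indeterminate form.

Rewrite 0·∞ as a quotient (0/0 or ∞/∞ form), then apply L'Hôpital's rule:
  lim(x→3) 3·(3-x)·ln(3-x) = 0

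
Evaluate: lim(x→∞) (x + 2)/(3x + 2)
This is an ∞/∞ indeterminate form.

Apply L'Hôpital's rule: differentiate numerator and denominator separately.
  f(x) = x + 2   ⇒   f'(x) = 1
  g(x) = 3·x + 2   ⇒   g'(x) = 3
  lim(x→∞) f'(x)/g'(x) = lim(x→∞) (1)/(3)
  = 1/3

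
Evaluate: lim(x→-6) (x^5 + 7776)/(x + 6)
This is a standard limit.

Factor or rationalize the expression:
  lim(x→-6) (x^5 + 7776)/(x + 6) = 6480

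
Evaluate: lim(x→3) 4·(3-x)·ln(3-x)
This is a 0·∞ indeterminate form.

Rewrite 0·∞ as a quotient (0/0 or ∞/∞ form), then apply L'Hôpital's rule:
  lim(x→3) 4·(3-x)·ln(3-x) = 0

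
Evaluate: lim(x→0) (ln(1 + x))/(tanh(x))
This is a 0/0 indeterminate form.

Apply L'Hôpital's rule: differentiate numerator and denominator separately.
  f(x) = ln(x + 1)   ⇒   f'(x) = 1/(x + 1)
  g(x) = tanh(x)   ⇒   g'(x) = 1 - tanh(x)^2
  lim(x→0) f'(x)/g'(x) = lim(x→0) (1/(x + 1))/(1 - tanh(x)^2)
  = 1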